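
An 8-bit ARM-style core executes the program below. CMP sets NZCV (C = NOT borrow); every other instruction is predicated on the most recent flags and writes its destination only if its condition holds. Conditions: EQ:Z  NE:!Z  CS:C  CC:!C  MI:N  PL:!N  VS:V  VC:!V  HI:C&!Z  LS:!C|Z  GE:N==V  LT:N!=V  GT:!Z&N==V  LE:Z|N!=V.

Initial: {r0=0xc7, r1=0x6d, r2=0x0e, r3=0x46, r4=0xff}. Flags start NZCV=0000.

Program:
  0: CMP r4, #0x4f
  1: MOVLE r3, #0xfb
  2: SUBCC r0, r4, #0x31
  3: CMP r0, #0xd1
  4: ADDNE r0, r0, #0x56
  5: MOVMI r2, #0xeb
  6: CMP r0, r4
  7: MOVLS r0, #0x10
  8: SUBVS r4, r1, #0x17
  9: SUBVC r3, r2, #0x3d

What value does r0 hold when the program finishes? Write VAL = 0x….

VAL = 0x10

[0] flags=1010 → (cmp)
[1] flags=1010 LE?T → r3=0xfb
[2] flags=1010 CC?F → skip
[3] flags=1000 → (cmp)
[4] flags=1000 NE?T → r0=0x1d
[5] flags=1000 MI?T → r2=0xeb
[6] flags=0000 → (cmp)
[7] flags=0000 LS?T → r0=0x10
[8] flags=0000 VS?F → skip
[9] flags=0000 VC?T → r3=0xae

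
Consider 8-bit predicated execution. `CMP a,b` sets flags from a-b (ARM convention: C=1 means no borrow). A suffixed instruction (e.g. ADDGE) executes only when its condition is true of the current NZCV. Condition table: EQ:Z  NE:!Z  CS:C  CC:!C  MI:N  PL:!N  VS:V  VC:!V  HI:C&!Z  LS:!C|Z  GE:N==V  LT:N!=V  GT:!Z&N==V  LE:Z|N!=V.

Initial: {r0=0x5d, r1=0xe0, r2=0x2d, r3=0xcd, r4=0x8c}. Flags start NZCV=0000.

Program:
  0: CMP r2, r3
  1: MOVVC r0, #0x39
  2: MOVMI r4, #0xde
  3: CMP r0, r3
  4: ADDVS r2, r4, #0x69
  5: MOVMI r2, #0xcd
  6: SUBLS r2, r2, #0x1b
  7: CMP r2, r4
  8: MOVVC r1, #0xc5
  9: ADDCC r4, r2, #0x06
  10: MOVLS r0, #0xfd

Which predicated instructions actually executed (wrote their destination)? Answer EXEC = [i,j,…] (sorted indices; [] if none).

[0] flags=0000 → (cmp)
[1] flags=0000 VC?T → r0=0x39
[2] flags=0000 MI?F → skip
[3] flags=0000 → (cmp)
[4] flags=0000 VS?F → skip
[5] flags=0000 MI?F → skip
[6] flags=0000 LS?T → r2=0x12
[7] flags=1001 → (cmp)
[8] flags=1001 VC?F → skip
[9] flags=1001 CC?T → r4=0x18
[10] flags=1001 LS?T → r0=0xfd

EXEC = [1,6,9,10]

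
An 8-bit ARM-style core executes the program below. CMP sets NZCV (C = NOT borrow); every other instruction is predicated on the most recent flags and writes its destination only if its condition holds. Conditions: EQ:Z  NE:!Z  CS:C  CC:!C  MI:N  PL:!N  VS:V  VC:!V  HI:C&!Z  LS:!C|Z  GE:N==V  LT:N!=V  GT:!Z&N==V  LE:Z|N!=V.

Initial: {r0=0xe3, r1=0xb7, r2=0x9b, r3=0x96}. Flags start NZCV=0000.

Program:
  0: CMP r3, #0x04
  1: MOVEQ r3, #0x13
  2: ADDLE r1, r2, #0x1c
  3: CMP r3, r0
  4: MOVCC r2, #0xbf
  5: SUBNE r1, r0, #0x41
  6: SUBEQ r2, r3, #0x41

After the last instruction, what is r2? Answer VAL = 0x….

0: ✓ CMP  NZCV=1010
1: · MOVEQ
2: ✓ ADDLE  r1←0xb7
3: ✓ CMP  NZCV=1000
4: ✓ MOVCC  r2←0xbf
5: ✓ SUBNE  r1←0xa2
6: · SUBEQ

VAL = 0xbf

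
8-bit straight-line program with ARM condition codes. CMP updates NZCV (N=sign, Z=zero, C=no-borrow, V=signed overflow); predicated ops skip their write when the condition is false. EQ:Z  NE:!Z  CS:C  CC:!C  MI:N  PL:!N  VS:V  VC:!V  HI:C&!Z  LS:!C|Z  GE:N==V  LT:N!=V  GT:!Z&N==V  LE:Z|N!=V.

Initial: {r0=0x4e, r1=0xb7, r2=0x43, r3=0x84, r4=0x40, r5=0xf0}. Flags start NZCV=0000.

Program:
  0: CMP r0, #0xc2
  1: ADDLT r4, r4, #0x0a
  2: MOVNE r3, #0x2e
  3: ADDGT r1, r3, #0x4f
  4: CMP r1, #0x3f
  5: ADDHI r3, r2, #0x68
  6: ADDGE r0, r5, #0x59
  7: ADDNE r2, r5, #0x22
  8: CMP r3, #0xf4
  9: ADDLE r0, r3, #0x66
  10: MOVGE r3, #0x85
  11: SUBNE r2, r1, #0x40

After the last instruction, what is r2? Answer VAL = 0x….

[0] flags=1001 → (cmp)
[1] flags=1001 LT?F → skip
[2] flags=1001 NE?T → r3=0x2e
[3] flags=1001 GT?T → r1=0x7d
[4] flags=0010 → (cmp)
[5] flags=0010 HI?T → r3=0xab
[6] flags=0010 GE?T → r0=0x49
[7] flags=0010 NE?T → r2=0x12
[8] flags=1000 → (cmp)
[9] flags=1000 LE?T → r0=0x11
[10] flags=1000 GE?F → skip
[11] flags=1000 NE?T → r2=0x3d

VAL = 0x3d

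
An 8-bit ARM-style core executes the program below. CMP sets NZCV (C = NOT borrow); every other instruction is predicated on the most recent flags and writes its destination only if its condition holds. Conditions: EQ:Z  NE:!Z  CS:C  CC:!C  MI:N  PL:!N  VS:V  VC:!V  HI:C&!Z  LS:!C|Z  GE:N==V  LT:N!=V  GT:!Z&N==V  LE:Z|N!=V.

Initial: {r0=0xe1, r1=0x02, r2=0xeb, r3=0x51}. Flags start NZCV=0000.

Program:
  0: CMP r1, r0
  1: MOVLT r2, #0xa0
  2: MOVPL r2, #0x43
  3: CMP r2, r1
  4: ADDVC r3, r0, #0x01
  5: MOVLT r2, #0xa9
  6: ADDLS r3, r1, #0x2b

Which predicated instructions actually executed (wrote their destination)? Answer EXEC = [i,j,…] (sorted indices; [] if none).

EXEC = [2,4]

[0] flags=0000 → (cmp)
[1] flags=0000 LT?F → skip
[2] flags=0000 PL?T → r2=0x43
[3] flags=0010 → (cmp)
[4] flags=0010 VC?T → r3=0xe2
[5] flags=0010 LT?F → skip
[6] flags=0010 LS?F → skip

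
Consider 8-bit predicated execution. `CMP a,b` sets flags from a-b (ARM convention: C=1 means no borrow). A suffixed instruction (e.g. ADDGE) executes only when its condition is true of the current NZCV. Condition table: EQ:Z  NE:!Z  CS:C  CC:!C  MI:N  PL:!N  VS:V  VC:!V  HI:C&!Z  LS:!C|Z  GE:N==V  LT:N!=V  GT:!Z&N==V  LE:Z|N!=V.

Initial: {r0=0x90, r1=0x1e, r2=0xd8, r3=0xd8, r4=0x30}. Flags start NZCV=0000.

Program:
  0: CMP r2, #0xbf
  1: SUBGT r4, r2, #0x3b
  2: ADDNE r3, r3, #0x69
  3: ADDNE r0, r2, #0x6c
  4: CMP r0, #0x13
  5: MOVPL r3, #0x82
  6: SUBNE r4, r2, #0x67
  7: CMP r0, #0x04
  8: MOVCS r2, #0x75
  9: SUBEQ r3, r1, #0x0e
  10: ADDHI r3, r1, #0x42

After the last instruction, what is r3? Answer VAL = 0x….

VAL = 0x60

0: ✓ CMP  NZCV=0010
1: ✓ SUBGT  r4←0x9d
2: ✓ ADDNE  r3←0x41
3: ✓ ADDNE  r0←0x44
4: ✓ CMP  NZCV=0010
5: ✓ MOVPL  r3←0x82
6: ✓ SUBNE  r4←0x71
7: ✓ CMP  NZCV=0010
8: ✓ MOVCS  r2←0x75
9: · SUBEQ
10: ✓ ADDHI  r3←0x60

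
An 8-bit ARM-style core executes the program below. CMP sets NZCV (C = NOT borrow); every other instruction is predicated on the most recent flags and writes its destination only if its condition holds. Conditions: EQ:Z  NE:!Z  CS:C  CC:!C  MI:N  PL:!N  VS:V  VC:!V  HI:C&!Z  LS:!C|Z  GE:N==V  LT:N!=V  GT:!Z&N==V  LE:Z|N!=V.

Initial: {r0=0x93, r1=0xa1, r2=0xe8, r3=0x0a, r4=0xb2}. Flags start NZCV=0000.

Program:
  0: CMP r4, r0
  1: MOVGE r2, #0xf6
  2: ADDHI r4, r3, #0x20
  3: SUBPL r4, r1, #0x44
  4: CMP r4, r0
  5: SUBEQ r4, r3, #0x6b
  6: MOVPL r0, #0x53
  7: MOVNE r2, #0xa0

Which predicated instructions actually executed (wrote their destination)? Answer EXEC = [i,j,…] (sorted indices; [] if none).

0: ✓ CMP  NZCV=0010
1: ✓ MOVGE  r2←0xf6
2: ✓ ADDHI  r4←0x2a
3: ✓ SUBPL  r4←0x5d
4: ✓ CMP  NZCV=1001
5: · SUBEQ
6: · MOVPL
7: ✓ MOVNE  r2←0xa0

EXEC = [1,2,3,7]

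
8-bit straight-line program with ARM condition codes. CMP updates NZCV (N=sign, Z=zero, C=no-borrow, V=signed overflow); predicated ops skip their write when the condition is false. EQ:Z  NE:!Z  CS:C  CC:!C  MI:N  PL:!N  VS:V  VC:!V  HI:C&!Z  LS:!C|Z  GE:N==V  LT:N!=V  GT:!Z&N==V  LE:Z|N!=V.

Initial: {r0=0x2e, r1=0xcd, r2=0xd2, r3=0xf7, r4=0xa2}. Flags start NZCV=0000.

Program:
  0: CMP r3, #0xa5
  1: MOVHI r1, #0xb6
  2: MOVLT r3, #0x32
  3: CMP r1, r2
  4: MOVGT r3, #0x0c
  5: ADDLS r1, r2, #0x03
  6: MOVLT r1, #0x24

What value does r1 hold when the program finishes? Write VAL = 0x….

VAL = 0x24

[0] flags=0010 → (cmp)
[1] flags=0010 HI?T → r1=0xb6
[2] flags=0010 LT?F → skip
[3] flags=1000 → (cmp)
[4] flags=1000 GT?F → skip
[5] flags=1000 LS?T → r1=0xd5
[6] flags=1000 LT?T → r1=0x24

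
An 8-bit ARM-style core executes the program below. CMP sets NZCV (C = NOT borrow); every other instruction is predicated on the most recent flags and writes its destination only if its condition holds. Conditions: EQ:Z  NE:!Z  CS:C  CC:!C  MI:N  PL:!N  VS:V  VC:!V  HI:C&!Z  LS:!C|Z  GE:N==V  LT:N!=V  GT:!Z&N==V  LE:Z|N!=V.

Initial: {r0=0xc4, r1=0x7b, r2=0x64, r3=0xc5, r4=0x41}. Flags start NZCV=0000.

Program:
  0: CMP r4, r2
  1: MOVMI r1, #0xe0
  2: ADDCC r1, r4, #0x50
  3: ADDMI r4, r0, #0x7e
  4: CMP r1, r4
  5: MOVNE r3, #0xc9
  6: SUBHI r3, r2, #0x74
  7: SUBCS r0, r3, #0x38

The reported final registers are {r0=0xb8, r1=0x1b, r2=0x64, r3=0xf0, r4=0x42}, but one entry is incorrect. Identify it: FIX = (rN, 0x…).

FIX = (r1, 0x91)

0: ✓ CMP  NZCV=1000
1: ✓ MOVMI  r1←0xe0
2: ✓ ADDCC  r1←0x91
3: ✓ ADDMI  r4←0x42
4: ✓ CMP  NZCV=0011
5: ✓ MOVNE  r3←0xc9
6: ✓ SUBHI  r3←0xf0
7: ✓ SUBCS  r0←0xb8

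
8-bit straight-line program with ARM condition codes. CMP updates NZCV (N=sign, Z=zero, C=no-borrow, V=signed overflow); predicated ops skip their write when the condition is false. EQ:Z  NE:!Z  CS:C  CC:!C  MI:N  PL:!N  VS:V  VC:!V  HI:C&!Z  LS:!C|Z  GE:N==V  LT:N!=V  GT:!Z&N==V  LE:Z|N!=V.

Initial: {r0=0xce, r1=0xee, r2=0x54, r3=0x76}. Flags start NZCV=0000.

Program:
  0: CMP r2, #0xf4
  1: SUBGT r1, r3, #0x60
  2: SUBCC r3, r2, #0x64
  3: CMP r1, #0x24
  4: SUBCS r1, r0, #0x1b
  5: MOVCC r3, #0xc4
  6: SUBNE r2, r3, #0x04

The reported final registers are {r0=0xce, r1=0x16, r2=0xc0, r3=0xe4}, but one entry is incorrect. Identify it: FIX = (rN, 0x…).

FIX = (r3, 0xc4)

0: ✓ CMP  NZCV=0000
1: ✓ SUBGT  r1←0x16
2: ✓ SUBCC  r3←0xf0
3: ✓ CMP  NZCV=1000
4: · SUBCS
5: ✓ MOVCC  r3←0xc4
6: ✓ SUBNE  r2←0xc0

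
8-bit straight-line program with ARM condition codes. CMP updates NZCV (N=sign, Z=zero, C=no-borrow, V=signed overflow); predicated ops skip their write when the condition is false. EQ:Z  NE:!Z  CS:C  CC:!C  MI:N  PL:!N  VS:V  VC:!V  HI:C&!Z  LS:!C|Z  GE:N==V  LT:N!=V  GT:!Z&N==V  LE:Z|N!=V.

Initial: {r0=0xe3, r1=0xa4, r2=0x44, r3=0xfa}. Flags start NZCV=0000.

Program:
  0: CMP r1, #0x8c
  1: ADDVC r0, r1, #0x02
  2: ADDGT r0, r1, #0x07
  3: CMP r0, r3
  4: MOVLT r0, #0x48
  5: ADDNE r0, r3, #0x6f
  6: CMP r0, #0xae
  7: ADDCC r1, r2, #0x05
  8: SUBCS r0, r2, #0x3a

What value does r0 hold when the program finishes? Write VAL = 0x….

VAL = 0x69

[0] flags=0010 → (cmp)
[1] flags=0010 VC?T → r0=0xa6
[2] flags=0010 GT?T → r0=0xab
[3] flags=1000 → (cmp)
[4] flags=1000 LT?T → r0=0x48
[5] flags=1000 NE?T → r0=0x69
[6] flags=1001 → (cmp)
[7] flags=1001 CC?T → r1=0x49
[8] flags=1001 CS?F → skip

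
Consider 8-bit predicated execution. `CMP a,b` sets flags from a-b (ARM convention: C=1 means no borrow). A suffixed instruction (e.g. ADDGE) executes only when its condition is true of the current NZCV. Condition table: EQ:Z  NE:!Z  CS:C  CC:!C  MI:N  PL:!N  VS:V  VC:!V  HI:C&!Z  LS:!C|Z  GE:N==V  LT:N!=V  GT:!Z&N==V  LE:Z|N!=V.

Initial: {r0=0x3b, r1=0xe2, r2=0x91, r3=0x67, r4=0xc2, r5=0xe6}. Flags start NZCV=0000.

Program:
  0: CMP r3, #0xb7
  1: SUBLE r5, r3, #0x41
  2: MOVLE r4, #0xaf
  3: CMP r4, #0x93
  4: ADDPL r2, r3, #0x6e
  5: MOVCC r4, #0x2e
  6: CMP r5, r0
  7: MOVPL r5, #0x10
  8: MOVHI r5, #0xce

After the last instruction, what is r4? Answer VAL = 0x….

0: ✓ CMP  NZCV=1001
1: · SUBLE
2: · MOVLE
3: ✓ CMP  NZCV=0010
4: ✓ ADDPL  r2←0xd5
5: · MOVCC
6: ✓ CMP  NZCV=1010
7: · MOVPL
8: ✓ MOVHI  r5←0xce

VAL = 0xc2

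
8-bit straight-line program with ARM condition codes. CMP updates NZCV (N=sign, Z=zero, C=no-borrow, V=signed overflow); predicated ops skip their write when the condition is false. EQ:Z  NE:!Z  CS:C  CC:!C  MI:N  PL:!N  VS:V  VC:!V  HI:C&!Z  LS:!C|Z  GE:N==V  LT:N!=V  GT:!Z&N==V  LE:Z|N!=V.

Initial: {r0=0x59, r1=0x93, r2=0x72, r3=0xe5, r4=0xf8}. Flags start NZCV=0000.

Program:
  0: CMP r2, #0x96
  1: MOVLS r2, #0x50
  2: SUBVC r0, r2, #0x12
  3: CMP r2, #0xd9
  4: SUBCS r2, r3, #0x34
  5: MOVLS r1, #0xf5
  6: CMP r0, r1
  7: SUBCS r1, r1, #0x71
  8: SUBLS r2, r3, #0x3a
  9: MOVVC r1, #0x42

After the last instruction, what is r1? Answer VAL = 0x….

[0] flags=1001 → (cmp)
[1] flags=1001 LS?T → r2=0x50
[2] flags=1001 VC?F → skip
[3] flags=0000 → (cmp)
[4] flags=0000 CS?F → skip
[5] flags=0000 LS?T → r1=0xf5
[6] flags=0000 → (cmp)
[7] flags=0000 CS?F → skip
[8] flags=0000 LS?T → r2=0xab
[9] flags=0000 VC?T → r1=0x42

VAL = 0x42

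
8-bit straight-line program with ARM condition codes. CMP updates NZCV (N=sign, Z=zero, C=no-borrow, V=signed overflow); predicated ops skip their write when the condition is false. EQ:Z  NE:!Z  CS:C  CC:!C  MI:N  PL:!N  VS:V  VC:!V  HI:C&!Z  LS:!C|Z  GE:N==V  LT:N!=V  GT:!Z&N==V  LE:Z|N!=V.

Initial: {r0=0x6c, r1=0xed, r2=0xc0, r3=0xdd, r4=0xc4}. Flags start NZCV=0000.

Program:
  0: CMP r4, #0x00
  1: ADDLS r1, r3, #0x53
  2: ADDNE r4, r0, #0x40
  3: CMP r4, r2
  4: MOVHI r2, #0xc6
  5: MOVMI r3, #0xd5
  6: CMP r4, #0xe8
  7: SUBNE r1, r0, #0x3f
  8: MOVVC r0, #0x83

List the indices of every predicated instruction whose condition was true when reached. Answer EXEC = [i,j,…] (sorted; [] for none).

0: ✓ CMP  NZCV=1010
1: · ADDLS
2: ✓ ADDNE  r4←0xac
3: ✓ CMP  NZCV=1000
4: · MOVHI
5: ✓ MOVMI  r3←0xd5
6: ✓ CMP  NZCV=1000
7: ✓ SUBNE  r1←0x2d
8: ✓ MOVVC  r0←0x83

EXEC = [2,5,7,8]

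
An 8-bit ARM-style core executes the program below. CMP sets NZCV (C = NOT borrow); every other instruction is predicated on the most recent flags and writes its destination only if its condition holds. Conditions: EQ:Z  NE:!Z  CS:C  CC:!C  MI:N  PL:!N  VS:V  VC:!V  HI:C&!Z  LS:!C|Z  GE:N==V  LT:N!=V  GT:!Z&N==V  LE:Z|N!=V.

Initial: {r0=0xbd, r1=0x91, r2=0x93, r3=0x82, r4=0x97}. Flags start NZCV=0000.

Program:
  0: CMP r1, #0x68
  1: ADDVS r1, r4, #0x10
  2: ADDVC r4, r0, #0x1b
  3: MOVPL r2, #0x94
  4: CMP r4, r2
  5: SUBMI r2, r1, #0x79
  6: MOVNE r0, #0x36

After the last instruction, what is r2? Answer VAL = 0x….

[0] flags=0011 → (cmp)
[1] flags=0011 VS?T → r1=0xa7
[2] flags=0011 VC?F → skip
[3] flags=0011 PL?T → r2=0x94
[4] flags=0010 → (cmp)
[5] flags=0010 MI?F → skip
[6] flags=0010 NE?T → r0=0x36

VAL = 0x94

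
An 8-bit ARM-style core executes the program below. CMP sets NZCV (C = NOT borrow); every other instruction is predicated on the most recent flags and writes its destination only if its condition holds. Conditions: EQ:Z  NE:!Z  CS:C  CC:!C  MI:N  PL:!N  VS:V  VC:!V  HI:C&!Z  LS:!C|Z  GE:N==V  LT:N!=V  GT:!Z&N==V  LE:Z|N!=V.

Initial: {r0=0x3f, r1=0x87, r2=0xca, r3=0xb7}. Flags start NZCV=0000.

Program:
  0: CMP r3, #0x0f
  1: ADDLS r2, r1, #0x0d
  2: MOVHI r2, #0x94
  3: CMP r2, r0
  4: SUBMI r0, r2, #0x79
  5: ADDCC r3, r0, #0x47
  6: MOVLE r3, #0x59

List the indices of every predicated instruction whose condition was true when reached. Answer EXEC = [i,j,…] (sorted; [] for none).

[0] flags=1010 → (cmp)
[1] flags=1010 LS?F → skip
[2] flags=1010 HI?T → r2=0x94
[3] flags=0011 → (cmp)
[4] flags=0011 MI?F → skip
[5] flags=0011 CC?F → skip
[6] flags=0011 LE?T → r3=0x59

EXEC = [2,6]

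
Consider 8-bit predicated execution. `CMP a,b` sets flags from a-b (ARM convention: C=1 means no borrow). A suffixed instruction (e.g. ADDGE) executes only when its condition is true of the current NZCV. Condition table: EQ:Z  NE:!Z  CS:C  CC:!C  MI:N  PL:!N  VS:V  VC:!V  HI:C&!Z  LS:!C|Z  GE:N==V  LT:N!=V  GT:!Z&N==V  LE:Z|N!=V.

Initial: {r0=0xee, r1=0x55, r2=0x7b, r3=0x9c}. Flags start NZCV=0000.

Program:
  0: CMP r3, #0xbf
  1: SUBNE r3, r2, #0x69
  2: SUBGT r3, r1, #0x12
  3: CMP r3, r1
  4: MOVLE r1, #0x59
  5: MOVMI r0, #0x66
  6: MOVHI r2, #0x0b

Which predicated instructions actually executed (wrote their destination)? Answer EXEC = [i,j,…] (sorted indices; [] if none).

0: ✓ CMP  NZCV=1000
1: ✓ SUBNE  r3←0x12
2: · SUBGT
3: ✓ CMP  NZCV=1000
4: ✓ MOVLE  r1←0x59
5: ✓ MOVMI  r0←0x66
6: · MOVHI

EXEC = [1,4,5]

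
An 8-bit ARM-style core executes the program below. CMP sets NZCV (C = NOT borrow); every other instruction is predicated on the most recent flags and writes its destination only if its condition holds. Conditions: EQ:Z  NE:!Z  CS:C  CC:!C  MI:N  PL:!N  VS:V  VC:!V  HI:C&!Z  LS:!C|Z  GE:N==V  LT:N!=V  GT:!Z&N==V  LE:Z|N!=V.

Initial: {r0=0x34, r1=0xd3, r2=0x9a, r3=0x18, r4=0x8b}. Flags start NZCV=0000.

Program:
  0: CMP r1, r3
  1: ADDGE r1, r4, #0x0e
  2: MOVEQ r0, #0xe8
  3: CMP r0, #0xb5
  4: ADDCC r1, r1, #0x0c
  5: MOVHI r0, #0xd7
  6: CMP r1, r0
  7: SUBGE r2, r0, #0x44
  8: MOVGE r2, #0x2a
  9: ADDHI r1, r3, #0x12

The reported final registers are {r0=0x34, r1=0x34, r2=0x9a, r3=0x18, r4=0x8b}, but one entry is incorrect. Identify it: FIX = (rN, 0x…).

FIX = (r1, 0x2a)

[0] flags=1010 → (cmp)
[1] flags=1010 GE?F → skip
[2] flags=1010 EQ?F → skip
[3] flags=0000 → (cmp)
[4] flags=0000 CC?T → r1=0xdf
[5] flags=0000 HI?F → skip
[6] flags=1010 → (cmp)
[7] flags=1010 GE?F → skip
[8] flags=1010 GE?F → skip
[9] flags=1010 HI?T → r1=0x2a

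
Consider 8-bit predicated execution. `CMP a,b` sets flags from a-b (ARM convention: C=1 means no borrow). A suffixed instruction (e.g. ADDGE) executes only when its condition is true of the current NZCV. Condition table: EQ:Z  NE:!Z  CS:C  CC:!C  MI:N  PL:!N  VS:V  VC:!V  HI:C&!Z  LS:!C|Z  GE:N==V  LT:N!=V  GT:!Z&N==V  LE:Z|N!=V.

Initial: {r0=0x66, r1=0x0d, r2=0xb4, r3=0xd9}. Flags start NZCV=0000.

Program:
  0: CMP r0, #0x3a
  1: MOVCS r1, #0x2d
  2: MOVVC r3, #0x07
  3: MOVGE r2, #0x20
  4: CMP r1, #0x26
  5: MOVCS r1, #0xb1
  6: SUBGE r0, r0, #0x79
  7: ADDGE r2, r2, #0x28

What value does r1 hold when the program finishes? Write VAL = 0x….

VAL = 0xb1

[0] flags=0010 → (cmp)
[1] flags=0010 CS?T → r1=0x2d
[2] flags=0010 VC?T → r3=0x07
[3] flags=0010 GE?T → r2=0x20
[4] flags=0010 → (cmp)
[5] flags=0010 CS?T → r1=0xb1
[6] flags=0010 GE?T → r0=0xed
[7] flags=0010 GE?T → r2=0x48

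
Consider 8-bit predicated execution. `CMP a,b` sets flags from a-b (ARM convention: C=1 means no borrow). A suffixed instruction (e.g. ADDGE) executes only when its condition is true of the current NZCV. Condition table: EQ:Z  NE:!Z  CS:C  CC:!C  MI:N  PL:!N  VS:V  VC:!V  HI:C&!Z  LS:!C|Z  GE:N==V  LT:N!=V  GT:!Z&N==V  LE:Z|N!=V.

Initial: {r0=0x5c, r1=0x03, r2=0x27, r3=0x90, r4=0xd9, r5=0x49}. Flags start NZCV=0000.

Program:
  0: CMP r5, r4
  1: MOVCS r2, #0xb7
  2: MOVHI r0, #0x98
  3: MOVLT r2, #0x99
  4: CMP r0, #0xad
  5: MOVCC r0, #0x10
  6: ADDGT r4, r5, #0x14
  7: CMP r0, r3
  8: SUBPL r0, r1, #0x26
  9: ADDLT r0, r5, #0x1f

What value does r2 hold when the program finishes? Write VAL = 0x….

VAL = 0x27

[0] flags=0000 → (cmp)
[1] flags=0000 CS?F → skip
[2] flags=0000 HI?F → skip
[3] flags=0000 LT?F → skip
[4] flags=1001 → (cmp)
[5] flags=1001 CC?T → r0=0x10
[6] flags=1001 GT?T → r4=0x5d
[7] flags=1001 → (cmp)
[8] flags=1001 PL?F → skip
[9] flags=1001 LT?F → skip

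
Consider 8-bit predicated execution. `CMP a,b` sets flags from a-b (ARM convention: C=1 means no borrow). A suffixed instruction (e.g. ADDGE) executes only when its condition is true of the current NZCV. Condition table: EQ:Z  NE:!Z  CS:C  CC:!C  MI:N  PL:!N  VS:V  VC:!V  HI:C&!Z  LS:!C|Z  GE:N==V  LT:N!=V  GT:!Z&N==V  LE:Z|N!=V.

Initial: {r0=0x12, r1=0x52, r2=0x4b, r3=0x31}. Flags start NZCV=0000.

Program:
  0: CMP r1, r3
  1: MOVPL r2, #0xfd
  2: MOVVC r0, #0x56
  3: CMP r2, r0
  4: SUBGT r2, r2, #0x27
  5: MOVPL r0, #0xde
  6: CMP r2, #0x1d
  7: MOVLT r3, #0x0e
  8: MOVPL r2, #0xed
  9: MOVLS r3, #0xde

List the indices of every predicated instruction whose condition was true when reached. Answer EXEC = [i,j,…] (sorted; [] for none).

[0] flags=0010 → (cmp)
[1] flags=0010 PL?T → r2=0xfd
[2] flags=0010 VC?T → r0=0x56
[3] flags=1010 → (cmp)
[4] flags=1010 GT?F → skip
[5] flags=1010 PL?F → skip
[6] flags=1010 → (cmp)
[7] flags=1010 LT?T → r3=0x0e
[8] flags=1010 PL?F → skip
[9] flags=1010 LS?F → skip

EXEC = [1,2,7]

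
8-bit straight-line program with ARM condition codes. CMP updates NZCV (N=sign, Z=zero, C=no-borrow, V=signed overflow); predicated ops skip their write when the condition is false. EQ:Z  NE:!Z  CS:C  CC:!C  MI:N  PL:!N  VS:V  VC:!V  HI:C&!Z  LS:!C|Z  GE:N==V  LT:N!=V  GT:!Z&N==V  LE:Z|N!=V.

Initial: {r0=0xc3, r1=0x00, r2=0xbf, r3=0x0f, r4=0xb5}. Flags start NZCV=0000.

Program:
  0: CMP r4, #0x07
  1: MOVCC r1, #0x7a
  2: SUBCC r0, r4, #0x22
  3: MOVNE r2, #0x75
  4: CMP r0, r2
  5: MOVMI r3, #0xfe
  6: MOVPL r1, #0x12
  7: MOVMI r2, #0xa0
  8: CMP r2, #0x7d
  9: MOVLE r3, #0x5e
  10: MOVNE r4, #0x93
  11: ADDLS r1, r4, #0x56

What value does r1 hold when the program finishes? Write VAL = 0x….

[0] flags=1010 → (cmp)
[1] flags=1010 CC?F → skip
[2] flags=1010 CC?F → skip
[3] flags=1010 NE?T → r2=0x75
[4] flags=0011 → (cmp)
[5] flags=0011 MI?F → skip
[6] flags=0011 PL?T → r1=0x12
[7] flags=0011 MI?F → skip
[8] flags=1000 → (cmp)
[9] flags=1000 LE?T → r3=0x5e
[10] flags=1000 NE?T → r4=0x93
[11] flags=1000 LS?T → r1=0xe9

VAL = 0xe9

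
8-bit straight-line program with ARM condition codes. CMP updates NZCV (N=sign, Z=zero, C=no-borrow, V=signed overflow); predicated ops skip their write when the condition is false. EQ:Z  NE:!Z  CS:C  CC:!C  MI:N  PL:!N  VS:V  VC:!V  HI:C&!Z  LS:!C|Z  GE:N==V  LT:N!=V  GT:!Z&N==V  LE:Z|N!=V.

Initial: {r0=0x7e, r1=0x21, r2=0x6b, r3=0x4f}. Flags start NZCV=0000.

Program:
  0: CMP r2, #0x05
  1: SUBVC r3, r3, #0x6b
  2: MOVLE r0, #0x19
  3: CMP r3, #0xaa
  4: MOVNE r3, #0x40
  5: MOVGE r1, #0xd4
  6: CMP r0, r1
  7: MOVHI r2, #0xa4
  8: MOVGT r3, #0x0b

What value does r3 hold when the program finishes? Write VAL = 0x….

0: ✓ CMP  NZCV=0010
1: ✓ SUBVC  r3←0xe4
2: · MOVLE
3: ✓ CMP  NZCV=0010
4: ✓ MOVNE  r3←0x40
5: ✓ MOVGE  r1←0xd4
6: ✓ CMP  NZCV=1001
7: · MOVHI
8: ✓ MOVGT  r3←0x0b

VAL = 0x0b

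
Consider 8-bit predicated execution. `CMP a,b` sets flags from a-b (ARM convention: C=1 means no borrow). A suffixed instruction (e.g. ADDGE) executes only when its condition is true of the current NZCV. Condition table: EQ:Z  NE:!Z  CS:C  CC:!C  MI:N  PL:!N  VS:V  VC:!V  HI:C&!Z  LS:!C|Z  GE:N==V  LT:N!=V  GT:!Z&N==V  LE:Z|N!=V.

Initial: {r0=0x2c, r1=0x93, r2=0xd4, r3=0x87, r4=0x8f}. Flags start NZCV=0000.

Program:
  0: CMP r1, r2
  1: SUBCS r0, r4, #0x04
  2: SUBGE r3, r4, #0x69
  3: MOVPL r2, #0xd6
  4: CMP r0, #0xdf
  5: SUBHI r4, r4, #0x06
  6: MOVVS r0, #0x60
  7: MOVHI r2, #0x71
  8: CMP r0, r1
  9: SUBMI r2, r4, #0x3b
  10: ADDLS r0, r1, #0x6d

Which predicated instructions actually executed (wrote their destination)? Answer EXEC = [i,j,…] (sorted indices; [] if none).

[0] flags=1000 → (cmp)
[1] flags=1000 CS?F → skip
[2] flags=1000 GE?F → skip
[3] flags=1000 PL?F → skip
[4] flags=0000 → (cmp)
[5] flags=0000 HI?F → skip
[6] flags=0000 VS?F → skip
[7] flags=0000 HI?F → skip
[8] flags=1001 → (cmp)
[9] flags=1001 MI?T → r2=0x54
[10] flags=1001 LS?T → r0=0x00

EXEC = [9,10]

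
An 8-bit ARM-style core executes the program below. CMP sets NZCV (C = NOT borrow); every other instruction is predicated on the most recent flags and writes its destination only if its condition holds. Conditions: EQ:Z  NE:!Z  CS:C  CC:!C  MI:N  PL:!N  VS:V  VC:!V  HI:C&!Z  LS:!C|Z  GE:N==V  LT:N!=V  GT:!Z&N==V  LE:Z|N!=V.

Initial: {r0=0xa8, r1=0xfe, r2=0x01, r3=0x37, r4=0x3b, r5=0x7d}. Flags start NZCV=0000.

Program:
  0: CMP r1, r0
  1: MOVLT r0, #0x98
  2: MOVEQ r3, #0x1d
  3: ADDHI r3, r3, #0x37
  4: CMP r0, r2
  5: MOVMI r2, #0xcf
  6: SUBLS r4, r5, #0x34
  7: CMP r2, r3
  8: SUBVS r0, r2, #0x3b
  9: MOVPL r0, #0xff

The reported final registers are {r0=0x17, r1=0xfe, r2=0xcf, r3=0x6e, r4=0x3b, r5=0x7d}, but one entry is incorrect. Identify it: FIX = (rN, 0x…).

0: ✓ CMP  NZCV=0010
1: · MOVLT
2: · MOVEQ
3: ✓ ADDHI  r3←0x6e
4: ✓ CMP  NZCV=1010
5: ✓ MOVMI  r2←0xcf
6: · SUBLS
7: ✓ CMP  NZCV=0011
8: ✓ SUBVS  r0←0x94
9: ✓ MOVPL  r0←0xff

FIX = (r0, 0xff)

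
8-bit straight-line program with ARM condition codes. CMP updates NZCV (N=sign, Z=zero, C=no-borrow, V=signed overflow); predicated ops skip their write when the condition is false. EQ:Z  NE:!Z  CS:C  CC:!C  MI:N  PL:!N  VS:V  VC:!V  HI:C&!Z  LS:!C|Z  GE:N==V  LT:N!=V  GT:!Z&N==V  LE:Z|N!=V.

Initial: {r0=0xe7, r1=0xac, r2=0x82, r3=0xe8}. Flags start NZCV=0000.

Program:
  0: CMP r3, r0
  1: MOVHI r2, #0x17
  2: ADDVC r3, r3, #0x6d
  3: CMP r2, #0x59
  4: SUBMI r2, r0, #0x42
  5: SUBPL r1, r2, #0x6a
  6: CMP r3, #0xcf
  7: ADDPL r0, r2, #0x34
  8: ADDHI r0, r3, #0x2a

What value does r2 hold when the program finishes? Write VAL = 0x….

VAL = 0xa5

0: ✓ CMP  NZCV=0010
1: ✓ MOVHI  r2←0x17
2: ✓ ADDVC  r3←0x55
3: ✓ CMP  NZCV=1000
4: ✓ SUBMI  r2←0xa5
5: · SUBPL
6: ✓ CMP  NZCV=1001
7: · ADDPL
8: · ADDHI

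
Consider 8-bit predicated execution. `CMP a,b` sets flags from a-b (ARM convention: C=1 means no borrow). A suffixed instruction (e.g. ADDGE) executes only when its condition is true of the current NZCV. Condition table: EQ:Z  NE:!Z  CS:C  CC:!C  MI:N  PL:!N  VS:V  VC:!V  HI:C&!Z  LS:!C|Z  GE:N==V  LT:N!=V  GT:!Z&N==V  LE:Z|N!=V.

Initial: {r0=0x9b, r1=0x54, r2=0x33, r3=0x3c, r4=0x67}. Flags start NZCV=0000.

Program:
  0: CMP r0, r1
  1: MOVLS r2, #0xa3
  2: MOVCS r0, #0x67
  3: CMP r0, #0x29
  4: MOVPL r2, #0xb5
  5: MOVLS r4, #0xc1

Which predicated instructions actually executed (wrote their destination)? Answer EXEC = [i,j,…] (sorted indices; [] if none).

[0] flags=0011 → (cmp)
[1] flags=0011 LS?F → skip
[2] flags=0011 CS?T → r0=0x67
[3] flags=0010 → (cmp)
[4] flags=0010 PL?T → r2=0xb5
[5] flags=0010 LS?F → skip

EXEC = [2,4]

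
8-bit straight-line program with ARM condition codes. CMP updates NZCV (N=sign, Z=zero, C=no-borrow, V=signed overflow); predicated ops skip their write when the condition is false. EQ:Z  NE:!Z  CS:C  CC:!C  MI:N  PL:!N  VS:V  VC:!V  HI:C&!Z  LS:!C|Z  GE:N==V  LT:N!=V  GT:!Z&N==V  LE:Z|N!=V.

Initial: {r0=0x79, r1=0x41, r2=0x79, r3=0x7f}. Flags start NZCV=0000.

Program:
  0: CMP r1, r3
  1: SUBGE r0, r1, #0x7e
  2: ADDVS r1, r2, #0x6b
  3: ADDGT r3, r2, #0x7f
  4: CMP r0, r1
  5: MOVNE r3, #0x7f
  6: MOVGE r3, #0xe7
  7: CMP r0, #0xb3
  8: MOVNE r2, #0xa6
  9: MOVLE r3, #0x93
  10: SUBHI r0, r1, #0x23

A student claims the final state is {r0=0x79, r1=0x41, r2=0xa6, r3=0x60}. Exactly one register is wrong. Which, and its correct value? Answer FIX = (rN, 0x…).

FIX = (r3, 0xe7)

0: ✓ CMP  NZCV=1000
1: · SUBGE
2: · ADDVS
3: · ADDGT
4: ✓ CMP  NZCV=0010
5: ✓ MOVNE  r3←0x7f
6: ✓ MOVGE  r3←0xe7
7: ✓ CMP  NZCV=1001
8: ✓ MOVNE  r2←0xa6
9: · MOVLE
10: · SUBHI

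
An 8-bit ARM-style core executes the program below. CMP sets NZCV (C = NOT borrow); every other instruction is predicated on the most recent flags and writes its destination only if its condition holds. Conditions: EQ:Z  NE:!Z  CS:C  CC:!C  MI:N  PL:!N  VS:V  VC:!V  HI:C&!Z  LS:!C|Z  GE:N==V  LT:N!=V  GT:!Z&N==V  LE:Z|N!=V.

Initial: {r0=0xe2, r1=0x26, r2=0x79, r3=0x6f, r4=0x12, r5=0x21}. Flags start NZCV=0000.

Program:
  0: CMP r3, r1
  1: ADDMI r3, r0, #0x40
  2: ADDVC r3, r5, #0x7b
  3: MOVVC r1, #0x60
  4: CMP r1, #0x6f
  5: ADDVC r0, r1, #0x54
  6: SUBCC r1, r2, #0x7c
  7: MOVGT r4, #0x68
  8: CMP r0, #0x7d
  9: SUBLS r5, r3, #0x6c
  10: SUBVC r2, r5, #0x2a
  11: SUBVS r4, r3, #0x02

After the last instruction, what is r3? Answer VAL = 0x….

[0] flags=0010 → (cmp)
[1] flags=0010 MI?F → skip
[2] flags=0010 VC?T → r3=0x9c
[3] flags=0010 VC?T → r1=0x60
[4] flags=1000 → (cmp)
[5] flags=1000 VC?T → r0=0xb4
[6] flags=1000 CC?T → r1=0xfd
[7] flags=1000 GT?F → skip
[8] flags=0011 → (cmp)
[9] flags=0011 LS?F → skip
[10] flags=0011 VC?F → skip
[11] flags=0011 VS?T → r4=0x9a

VAL = 0x9c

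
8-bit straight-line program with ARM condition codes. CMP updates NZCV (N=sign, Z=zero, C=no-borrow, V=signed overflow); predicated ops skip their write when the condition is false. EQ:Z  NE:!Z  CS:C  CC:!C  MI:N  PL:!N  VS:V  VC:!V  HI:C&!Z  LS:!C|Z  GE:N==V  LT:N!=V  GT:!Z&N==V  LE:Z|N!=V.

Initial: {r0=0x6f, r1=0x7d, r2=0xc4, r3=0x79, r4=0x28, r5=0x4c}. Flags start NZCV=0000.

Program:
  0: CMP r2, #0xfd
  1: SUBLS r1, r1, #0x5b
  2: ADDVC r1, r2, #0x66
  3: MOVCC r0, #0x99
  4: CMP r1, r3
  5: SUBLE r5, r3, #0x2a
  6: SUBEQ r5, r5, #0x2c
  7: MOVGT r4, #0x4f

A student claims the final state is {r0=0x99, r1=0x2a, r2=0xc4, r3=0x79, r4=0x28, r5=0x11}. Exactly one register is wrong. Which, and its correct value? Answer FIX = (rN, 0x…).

FIX = (r5, 0x4f)

0: ✓ CMP  NZCV=1000
1: ✓ SUBLS  r1←0x22
2: ✓ ADDVC  r1←0x2a
3: ✓ MOVCC  r0←0x99
4: ✓ CMP  NZCV=1000
5: ✓ SUBLE  r5←0x4f
6: · SUBEQ
7: · MOVGT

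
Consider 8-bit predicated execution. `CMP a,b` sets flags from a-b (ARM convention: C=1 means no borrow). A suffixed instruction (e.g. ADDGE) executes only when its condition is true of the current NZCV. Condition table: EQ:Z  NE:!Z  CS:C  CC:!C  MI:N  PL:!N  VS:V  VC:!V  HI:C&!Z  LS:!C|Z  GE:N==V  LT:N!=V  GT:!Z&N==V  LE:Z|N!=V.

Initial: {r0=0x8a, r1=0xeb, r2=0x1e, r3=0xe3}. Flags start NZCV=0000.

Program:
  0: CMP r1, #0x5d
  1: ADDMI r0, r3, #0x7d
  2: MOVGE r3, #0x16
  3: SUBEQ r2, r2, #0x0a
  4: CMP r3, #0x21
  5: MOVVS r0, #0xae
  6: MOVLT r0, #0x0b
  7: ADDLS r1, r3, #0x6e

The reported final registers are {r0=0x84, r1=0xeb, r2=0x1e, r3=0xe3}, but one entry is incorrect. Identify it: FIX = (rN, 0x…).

[0] flags=1010 → (cmp)
[1] flags=1010 MI?T → r0=0x60
[2] flags=1010 GE?F → skip
[3] flags=1010 EQ?F → skip
[4] flags=1010 → (cmp)
[5] flags=1010 VS?F → skip
[6] flags=1010 LT?T → r0=0x0b
[7] flags=1010 LS?F → skip

FIX = (r0, 0x0b)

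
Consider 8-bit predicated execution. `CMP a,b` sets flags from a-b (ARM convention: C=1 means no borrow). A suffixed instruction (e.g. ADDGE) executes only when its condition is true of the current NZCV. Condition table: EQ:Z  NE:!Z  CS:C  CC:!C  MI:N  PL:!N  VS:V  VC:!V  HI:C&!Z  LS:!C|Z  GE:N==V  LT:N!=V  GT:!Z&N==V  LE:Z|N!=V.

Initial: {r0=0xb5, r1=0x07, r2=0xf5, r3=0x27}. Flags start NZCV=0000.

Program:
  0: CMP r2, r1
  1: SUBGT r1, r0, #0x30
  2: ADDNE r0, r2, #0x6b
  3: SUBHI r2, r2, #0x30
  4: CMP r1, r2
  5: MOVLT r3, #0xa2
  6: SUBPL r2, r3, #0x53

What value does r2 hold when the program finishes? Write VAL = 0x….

0: ✓ CMP  NZCV=1010
1: · SUBGT
2: ✓ ADDNE  r0←0x60
3: ✓ SUBHI  r2←0xc5
4: ✓ CMP  NZCV=0000
5: · MOVLT
6: ✓ SUBPL  r2←0xd4

VAL = 0xd4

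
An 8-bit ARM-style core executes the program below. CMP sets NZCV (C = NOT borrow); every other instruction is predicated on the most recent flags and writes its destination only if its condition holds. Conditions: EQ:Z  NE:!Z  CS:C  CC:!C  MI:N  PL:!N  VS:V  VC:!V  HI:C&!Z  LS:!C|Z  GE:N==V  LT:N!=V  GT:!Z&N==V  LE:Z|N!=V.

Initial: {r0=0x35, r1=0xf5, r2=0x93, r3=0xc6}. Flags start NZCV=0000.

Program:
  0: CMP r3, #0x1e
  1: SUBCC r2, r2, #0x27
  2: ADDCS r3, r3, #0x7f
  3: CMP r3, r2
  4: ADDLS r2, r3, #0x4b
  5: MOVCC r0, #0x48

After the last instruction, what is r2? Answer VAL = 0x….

VAL = 0x90

0: ✓ CMP  NZCV=1010
1: · SUBCC
2: ✓ ADDCS  r3←0x45
3: ✓ CMP  NZCV=1001
4: ✓ ADDLS  r2←0x90
5: ✓ MOVCC  r0←0x48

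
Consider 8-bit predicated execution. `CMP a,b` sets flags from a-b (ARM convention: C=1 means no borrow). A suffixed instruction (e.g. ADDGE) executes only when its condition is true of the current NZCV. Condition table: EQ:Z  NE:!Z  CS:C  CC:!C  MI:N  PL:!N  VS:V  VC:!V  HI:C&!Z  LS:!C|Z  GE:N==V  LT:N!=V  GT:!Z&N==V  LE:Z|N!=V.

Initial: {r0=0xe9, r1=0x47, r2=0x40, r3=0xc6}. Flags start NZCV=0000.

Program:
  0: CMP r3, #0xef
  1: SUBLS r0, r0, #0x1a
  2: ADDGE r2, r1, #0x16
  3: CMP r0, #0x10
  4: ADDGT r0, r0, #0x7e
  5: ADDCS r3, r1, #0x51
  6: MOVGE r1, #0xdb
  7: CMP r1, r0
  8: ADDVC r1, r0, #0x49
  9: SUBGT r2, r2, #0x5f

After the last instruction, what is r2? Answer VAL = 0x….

0: ✓ CMP  NZCV=1000
1: ✓ SUBLS  r0←0xcf
2: · ADDGE
3: ✓ CMP  NZCV=1010
4: · ADDGT
5: ✓ ADDCS  r3←0x98
6: · MOVGE
7: ✓ CMP  NZCV=0000
8: ✓ ADDVC  r1←0x18
9: ✓ SUBGT  r2←0xe1

VAL = 0xe1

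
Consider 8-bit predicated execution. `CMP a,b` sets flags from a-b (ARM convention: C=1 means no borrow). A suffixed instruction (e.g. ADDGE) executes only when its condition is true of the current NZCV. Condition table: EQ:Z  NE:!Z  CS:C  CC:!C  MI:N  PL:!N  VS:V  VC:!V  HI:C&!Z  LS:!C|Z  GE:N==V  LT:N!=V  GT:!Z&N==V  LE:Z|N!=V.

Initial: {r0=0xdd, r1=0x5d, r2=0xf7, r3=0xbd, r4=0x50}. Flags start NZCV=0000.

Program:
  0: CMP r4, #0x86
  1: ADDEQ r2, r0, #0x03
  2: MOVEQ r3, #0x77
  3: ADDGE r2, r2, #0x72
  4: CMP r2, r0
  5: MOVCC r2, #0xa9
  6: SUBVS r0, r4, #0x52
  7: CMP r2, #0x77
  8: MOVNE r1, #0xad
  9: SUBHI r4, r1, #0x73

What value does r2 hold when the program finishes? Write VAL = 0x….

VAL = 0xa9

[0] flags=1001 → (cmp)
[1] flags=1001 EQ?F → skip
[2] flags=1001 EQ?F → skip
[3] flags=1001 GE?T → r2=0x69
[4] flags=1001 → (cmp)
[5] flags=1001 CC?T → r2=0xa9
[6] flags=1001 VS?T → r0=0xfe
[7] flags=0011 → (cmp)
[8] flags=0011 NE?T → r1=0xad
[9] flags=0011 HI?T → r4=0x3a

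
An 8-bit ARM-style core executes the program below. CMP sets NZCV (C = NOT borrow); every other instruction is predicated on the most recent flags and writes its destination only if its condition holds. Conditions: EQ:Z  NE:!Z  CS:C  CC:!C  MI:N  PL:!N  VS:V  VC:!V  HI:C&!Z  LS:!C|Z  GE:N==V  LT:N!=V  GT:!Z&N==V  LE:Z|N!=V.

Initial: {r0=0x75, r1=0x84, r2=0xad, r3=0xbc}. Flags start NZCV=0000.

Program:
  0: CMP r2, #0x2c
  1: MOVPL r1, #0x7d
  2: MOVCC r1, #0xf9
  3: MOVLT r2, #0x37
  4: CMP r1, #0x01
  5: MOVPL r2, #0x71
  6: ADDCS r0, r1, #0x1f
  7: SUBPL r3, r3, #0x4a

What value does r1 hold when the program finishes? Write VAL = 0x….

[0] flags=1010 → (cmp)
[1] flags=1010 PL?F → skip
[2] flags=1010 CC?F → skip
[3] flags=1010 LT?T → r2=0x37
[4] flags=1010 → (cmp)
[5] flags=1010 PL?F → skip
[6] flags=1010 CS?T → r0=0xa3
[7] flags=1010 PL?F → skip

VAL = 0x84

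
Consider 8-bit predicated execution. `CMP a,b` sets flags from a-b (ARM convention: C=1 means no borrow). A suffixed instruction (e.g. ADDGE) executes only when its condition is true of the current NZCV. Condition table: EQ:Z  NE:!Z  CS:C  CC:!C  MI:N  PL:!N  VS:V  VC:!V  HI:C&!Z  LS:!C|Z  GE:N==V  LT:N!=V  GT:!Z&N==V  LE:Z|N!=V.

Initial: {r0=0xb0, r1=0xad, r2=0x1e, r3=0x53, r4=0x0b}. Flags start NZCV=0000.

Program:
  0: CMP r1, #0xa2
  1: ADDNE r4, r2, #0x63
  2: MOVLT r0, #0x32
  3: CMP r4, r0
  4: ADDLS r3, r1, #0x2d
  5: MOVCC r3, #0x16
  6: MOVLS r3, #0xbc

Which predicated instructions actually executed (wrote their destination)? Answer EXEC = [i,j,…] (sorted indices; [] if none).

0: ✓ CMP  NZCV=0010
1: ✓ ADDNE  r4←0x81
2: · MOVLT
3: ✓ CMP  NZCV=1000
4: ✓ ADDLS  r3←0xda
5: ✓ MOVCC  r3←0x16
6: ✓ MOVLS  r3←0xbc

EXEC = [1,4,5,6]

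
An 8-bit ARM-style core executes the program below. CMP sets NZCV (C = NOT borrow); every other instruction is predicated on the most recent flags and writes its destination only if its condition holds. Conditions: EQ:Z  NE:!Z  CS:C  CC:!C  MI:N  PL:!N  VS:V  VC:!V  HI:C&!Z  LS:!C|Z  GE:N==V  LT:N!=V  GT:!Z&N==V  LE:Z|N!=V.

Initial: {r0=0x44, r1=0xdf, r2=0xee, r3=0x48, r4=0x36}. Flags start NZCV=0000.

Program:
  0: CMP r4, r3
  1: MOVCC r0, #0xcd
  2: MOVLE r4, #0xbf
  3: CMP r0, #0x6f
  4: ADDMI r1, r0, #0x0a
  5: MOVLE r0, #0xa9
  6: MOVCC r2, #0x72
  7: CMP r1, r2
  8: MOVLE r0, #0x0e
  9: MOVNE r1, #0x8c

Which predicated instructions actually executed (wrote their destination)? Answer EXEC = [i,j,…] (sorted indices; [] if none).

EXEC = [1,2,5,8,9]

[0] flags=1000 → (cmp)
[1] flags=1000 CC?T → r0=0xcd
[2] flags=1000 LE?T → r4=0xbf
[3] flags=0011 → (cmp)
[4] flags=0011 MI?F → skip
[5] flags=0011 LE?T → r0=0xa9
[6] flags=0011 CC?F → skip
[7] flags=1000 → (cmp)
[8] flags=1000 LE?T → r0=0x0e
[9] flags=1000 NE?T → r1=0x8c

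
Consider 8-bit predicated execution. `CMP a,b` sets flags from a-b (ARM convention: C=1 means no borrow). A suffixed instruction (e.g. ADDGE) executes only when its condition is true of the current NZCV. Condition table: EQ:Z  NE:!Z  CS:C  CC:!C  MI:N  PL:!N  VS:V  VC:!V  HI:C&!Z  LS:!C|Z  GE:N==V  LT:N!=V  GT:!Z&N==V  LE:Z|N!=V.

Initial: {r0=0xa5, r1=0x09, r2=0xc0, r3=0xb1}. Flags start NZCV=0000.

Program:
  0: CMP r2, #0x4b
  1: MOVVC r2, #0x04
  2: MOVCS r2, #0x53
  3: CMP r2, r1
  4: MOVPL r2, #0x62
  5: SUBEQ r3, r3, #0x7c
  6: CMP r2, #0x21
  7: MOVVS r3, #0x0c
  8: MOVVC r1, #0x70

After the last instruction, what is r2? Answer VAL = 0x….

0: ✓ CMP  NZCV=0011
1: · MOVVC
2: ✓ MOVCS  r2←0x53
3: ✓ CMP  NZCV=0010
4: ✓ MOVPL  r2←0x62
5: · SUBEQ
6: ✓ CMP  NZCV=0010
7: · MOVVS
8: ✓ MOVVC  r1←0x70

VAL = 0x62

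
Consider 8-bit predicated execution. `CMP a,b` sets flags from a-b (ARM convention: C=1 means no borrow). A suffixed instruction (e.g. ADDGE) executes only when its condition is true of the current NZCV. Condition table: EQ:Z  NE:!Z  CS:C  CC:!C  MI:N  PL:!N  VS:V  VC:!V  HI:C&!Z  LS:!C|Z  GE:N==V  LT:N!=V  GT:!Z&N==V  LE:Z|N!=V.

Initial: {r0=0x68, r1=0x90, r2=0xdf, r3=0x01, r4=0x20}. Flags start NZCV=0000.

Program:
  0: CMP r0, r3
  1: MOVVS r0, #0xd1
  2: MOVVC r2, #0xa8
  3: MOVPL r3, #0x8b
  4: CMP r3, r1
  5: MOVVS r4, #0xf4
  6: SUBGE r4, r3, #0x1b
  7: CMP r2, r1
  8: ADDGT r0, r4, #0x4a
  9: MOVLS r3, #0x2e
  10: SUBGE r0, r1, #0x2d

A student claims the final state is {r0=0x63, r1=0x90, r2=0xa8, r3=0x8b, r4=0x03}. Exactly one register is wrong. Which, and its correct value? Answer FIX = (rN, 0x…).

FIX = (r4, 0x20)

0: ✓ CMP  NZCV=0010
1: · MOVVS
2: ✓ MOVVC  r2←0xa8
3: ✓ MOVPL  r3←0x8b
4: ✓ CMP  NZCV=1000
5: · MOVVS
6: · SUBGE
7: ✓ CMP  NZCV=0010
8: ✓ ADDGT  r0←0x6a
9: · MOVLS
10: ✓ SUBGE  r0←0x63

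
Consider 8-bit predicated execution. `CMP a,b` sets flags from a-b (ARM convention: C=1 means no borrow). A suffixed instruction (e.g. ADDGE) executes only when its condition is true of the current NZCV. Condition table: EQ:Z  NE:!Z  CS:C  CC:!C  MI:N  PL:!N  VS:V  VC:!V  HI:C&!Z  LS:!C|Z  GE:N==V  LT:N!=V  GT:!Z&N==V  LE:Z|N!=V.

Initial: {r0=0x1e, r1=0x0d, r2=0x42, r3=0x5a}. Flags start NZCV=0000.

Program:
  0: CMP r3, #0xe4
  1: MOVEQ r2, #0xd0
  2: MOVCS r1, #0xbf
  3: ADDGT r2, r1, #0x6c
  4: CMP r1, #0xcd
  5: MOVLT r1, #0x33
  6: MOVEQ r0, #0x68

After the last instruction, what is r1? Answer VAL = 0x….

0: ✓ CMP  NZCV=0000
1: · MOVEQ
2: · MOVCS
3: ✓ ADDGT  r2←0x79
4: ✓ CMP  NZCV=0000
5: · MOVLT
6: · MOVEQ

VAL = 0x0d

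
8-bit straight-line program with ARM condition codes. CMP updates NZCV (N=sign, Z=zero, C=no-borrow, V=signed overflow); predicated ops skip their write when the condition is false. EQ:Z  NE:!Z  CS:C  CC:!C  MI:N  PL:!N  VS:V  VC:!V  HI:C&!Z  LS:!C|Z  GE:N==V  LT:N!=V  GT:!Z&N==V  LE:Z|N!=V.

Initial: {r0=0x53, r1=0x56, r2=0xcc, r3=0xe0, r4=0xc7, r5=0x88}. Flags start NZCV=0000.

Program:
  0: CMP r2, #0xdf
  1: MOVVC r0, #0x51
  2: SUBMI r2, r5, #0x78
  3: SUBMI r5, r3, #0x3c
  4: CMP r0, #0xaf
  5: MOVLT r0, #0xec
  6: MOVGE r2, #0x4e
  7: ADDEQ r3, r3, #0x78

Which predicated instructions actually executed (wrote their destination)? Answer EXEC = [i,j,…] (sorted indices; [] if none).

EXEC = [1,2,3,6]

[0] flags=1000 → (cmp)
[1] flags=1000 VC?T → r0=0x51
[2] flags=1000 MI?T → r2=0x10
[3] flags=1000 MI?T → r5=0xa4
[4] flags=1001 → (cmp)
[5] flags=1001 LT?F → skip
[6] flags=1001 GE?T → r2=0x4e
[7] flags=1001 EQ?F → skip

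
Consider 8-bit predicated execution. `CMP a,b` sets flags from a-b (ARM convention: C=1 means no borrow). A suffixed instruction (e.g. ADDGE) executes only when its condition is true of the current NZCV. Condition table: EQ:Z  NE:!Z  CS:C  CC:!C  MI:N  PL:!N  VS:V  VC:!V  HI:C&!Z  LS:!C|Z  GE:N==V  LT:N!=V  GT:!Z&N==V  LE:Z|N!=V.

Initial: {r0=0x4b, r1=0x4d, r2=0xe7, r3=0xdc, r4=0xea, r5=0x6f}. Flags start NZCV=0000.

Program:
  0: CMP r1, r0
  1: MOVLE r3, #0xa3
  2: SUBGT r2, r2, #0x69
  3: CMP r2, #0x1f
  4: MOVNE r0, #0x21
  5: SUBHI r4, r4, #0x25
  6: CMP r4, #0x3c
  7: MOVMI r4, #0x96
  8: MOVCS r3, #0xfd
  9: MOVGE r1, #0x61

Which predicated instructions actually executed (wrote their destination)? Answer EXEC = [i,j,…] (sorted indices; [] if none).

EXEC = [2,4,5,7,8]

[0] flags=0010 → (cmp)
[1] flags=0010 LE?F → skip
[2] flags=0010 GT?T → r2=0x7e
[3] flags=0010 → (cmp)
[4] flags=0010 NE?T → r0=0x21
[5] flags=0010 HI?T → r4=0xc5
[6] flags=1010 → (cmp)
[7] flags=1010 MI?T → r4=0x96
[8] flags=1010 CS?T → r3=0xfd
[9] flags=1010 GE?F → skip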